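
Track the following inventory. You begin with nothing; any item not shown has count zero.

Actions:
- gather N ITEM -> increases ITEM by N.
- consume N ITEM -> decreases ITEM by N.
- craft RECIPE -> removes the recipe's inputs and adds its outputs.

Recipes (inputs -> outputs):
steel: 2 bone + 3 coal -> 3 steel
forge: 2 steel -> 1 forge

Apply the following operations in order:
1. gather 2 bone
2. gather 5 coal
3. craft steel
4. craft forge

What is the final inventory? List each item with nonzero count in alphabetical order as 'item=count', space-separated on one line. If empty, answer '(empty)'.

Answer: coal=2 forge=1 steel=1

Derivation:
After 1 (gather 2 bone): bone=2
After 2 (gather 5 coal): bone=2 coal=5
After 3 (craft steel): coal=2 steel=3
After 4 (craft forge): coal=2 forge=1 steel=1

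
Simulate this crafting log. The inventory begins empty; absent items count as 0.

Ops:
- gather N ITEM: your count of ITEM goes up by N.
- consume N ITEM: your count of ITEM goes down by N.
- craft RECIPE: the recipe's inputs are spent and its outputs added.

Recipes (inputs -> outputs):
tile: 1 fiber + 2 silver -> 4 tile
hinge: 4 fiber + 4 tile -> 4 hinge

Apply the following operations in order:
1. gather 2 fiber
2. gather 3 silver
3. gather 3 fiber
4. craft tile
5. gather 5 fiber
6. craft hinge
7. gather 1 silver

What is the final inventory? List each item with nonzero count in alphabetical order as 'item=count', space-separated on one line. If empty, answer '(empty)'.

Answer: fiber=5 hinge=4 silver=2

Derivation:
After 1 (gather 2 fiber): fiber=2
After 2 (gather 3 silver): fiber=2 silver=3
After 3 (gather 3 fiber): fiber=5 silver=3
After 4 (craft tile): fiber=4 silver=1 tile=4
After 5 (gather 5 fiber): fiber=9 silver=1 tile=4
After 6 (craft hinge): fiber=5 hinge=4 silver=1
After 7 (gather 1 silver): fiber=5 hinge=4 silver=2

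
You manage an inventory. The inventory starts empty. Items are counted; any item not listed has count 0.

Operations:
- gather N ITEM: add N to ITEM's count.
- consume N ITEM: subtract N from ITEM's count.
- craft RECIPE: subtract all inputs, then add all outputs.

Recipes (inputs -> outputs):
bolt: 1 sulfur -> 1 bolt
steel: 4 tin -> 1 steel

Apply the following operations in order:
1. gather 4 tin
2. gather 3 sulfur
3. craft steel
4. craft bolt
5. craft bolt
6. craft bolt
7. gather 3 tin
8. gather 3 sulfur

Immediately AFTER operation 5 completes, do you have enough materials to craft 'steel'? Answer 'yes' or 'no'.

After 1 (gather 4 tin): tin=4
After 2 (gather 3 sulfur): sulfur=3 tin=4
After 3 (craft steel): steel=1 sulfur=3
After 4 (craft bolt): bolt=1 steel=1 sulfur=2
After 5 (craft bolt): bolt=2 steel=1 sulfur=1

Answer: no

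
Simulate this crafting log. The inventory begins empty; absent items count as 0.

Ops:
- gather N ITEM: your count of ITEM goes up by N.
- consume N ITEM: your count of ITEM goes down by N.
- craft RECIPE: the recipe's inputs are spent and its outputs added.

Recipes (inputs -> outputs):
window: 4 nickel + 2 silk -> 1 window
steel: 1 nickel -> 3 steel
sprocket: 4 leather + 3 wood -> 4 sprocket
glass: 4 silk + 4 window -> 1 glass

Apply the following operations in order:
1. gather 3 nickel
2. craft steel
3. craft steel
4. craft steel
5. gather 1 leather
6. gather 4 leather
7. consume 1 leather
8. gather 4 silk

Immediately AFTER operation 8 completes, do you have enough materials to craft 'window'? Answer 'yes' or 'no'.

Answer: no

Derivation:
After 1 (gather 3 nickel): nickel=3
After 2 (craft steel): nickel=2 steel=3
After 3 (craft steel): nickel=1 steel=6
After 4 (craft steel): steel=9
After 5 (gather 1 leather): leather=1 steel=9
After 6 (gather 4 leather): leather=5 steel=9
After 7 (consume 1 leather): leather=4 steel=9
After 8 (gather 4 silk): leather=4 silk=4 steel=9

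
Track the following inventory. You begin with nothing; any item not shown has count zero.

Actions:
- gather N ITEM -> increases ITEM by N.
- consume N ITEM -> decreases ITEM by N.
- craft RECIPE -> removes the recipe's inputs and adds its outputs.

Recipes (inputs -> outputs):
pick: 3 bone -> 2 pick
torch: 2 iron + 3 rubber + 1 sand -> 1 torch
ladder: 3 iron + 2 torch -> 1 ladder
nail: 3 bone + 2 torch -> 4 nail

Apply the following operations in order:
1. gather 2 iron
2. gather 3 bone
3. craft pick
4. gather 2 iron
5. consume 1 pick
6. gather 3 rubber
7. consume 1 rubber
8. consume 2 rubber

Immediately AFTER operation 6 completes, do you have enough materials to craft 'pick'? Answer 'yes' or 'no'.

Answer: no

Derivation:
After 1 (gather 2 iron): iron=2
After 2 (gather 3 bone): bone=3 iron=2
After 3 (craft pick): iron=2 pick=2
After 4 (gather 2 iron): iron=4 pick=2
After 5 (consume 1 pick): iron=4 pick=1
After 6 (gather 3 rubber): iron=4 pick=1 rubber=3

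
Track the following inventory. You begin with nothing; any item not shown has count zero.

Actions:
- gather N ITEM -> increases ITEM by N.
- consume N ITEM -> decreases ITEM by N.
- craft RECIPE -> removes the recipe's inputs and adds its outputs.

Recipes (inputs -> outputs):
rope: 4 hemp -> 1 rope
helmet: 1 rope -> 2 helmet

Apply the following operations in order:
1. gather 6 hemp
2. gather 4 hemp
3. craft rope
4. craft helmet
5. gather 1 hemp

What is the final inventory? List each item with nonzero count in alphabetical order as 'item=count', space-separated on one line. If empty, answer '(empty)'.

After 1 (gather 6 hemp): hemp=6
After 2 (gather 4 hemp): hemp=10
After 3 (craft rope): hemp=6 rope=1
After 4 (craft helmet): helmet=2 hemp=6
After 5 (gather 1 hemp): helmet=2 hemp=7

Answer: helmet=2 hemp=7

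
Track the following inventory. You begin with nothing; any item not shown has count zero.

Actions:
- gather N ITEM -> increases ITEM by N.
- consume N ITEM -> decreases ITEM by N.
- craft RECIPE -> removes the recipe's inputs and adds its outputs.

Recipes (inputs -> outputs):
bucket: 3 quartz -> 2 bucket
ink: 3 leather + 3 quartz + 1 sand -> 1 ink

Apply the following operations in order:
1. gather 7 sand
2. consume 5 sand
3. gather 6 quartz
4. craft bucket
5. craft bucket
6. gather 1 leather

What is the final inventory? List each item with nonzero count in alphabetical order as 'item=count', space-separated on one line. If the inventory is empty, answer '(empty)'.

After 1 (gather 7 sand): sand=7
After 2 (consume 5 sand): sand=2
After 3 (gather 6 quartz): quartz=6 sand=2
After 4 (craft bucket): bucket=2 quartz=3 sand=2
After 5 (craft bucket): bucket=4 sand=2
After 6 (gather 1 leather): bucket=4 leather=1 sand=2

Answer: bucket=4 leather=1 sand=2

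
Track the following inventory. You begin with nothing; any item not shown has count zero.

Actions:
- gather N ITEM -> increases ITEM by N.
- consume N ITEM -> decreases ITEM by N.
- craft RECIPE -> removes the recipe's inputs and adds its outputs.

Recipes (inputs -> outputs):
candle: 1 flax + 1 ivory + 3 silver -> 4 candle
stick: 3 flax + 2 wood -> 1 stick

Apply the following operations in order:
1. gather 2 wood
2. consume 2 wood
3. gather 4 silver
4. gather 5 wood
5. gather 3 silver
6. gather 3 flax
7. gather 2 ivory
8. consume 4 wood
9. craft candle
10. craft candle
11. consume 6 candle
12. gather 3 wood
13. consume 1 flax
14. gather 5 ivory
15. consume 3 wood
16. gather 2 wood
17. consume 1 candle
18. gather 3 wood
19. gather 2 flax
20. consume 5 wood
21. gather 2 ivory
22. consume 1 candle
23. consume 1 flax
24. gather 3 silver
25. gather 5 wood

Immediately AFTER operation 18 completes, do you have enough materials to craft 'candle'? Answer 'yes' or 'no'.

After 1 (gather 2 wood): wood=2
After 2 (consume 2 wood): (empty)
After 3 (gather 4 silver): silver=4
After 4 (gather 5 wood): silver=4 wood=5
After 5 (gather 3 silver): silver=7 wood=5
After 6 (gather 3 flax): flax=3 silver=7 wood=5
After 7 (gather 2 ivory): flax=3 ivory=2 silver=7 wood=5
After 8 (consume 4 wood): flax=3 ivory=2 silver=7 wood=1
After 9 (craft candle): candle=4 flax=2 ivory=1 silver=4 wood=1
After 10 (craft candle): candle=8 flax=1 silver=1 wood=1
After 11 (consume 6 candle): candle=2 flax=1 silver=1 wood=1
After 12 (gather 3 wood): candle=2 flax=1 silver=1 wood=4
After 13 (consume 1 flax): candle=2 silver=1 wood=4
After 14 (gather 5 ivory): candle=2 ivory=5 silver=1 wood=4
After 15 (consume 3 wood): candle=2 ivory=5 silver=1 wood=1
After 16 (gather 2 wood): candle=2 ivory=5 silver=1 wood=3
After 17 (consume 1 candle): candle=1 ivory=5 silver=1 wood=3
After 18 (gather 3 wood): candle=1 ivory=5 silver=1 wood=6

Answer: no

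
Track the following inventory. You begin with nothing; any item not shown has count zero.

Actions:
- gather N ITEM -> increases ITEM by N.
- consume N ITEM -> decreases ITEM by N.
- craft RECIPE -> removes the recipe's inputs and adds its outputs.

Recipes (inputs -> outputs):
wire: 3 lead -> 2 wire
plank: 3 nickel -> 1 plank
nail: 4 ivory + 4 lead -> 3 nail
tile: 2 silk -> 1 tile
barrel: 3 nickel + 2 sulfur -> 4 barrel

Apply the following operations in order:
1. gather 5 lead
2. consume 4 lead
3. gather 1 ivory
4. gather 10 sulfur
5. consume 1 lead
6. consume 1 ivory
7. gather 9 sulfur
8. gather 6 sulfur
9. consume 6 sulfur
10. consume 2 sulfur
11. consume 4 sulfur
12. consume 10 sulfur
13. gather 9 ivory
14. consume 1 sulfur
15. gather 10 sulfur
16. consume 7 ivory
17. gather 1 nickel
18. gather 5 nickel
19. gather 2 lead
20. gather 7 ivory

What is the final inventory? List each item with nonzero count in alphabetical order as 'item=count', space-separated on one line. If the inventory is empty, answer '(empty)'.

After 1 (gather 5 lead): lead=5
After 2 (consume 4 lead): lead=1
After 3 (gather 1 ivory): ivory=1 lead=1
After 4 (gather 10 sulfur): ivory=1 lead=1 sulfur=10
After 5 (consume 1 lead): ivory=1 sulfur=10
After 6 (consume 1 ivory): sulfur=10
After 7 (gather 9 sulfur): sulfur=19
After 8 (gather 6 sulfur): sulfur=25
After 9 (consume 6 sulfur): sulfur=19
After 10 (consume 2 sulfur): sulfur=17
After 11 (consume 4 sulfur): sulfur=13
After 12 (consume 10 sulfur): sulfur=3
After 13 (gather 9 ivory): ivory=9 sulfur=3
After 14 (consume 1 sulfur): ivory=9 sulfur=2
After 15 (gather 10 sulfur): ivory=9 sulfur=12
After 16 (consume 7 ivory): ivory=2 sulfur=12
After 17 (gather 1 nickel): ivory=2 nickel=1 sulfur=12
After 18 (gather 5 nickel): ivory=2 nickel=6 sulfur=12
After 19 (gather 2 lead): ivory=2 lead=2 nickel=6 sulfur=12
After 20 (gather 7 ivory): ivory=9 lead=2 nickel=6 sulfur=12

Answer: ivory=9 lead=2 nickel=6 sulfur=12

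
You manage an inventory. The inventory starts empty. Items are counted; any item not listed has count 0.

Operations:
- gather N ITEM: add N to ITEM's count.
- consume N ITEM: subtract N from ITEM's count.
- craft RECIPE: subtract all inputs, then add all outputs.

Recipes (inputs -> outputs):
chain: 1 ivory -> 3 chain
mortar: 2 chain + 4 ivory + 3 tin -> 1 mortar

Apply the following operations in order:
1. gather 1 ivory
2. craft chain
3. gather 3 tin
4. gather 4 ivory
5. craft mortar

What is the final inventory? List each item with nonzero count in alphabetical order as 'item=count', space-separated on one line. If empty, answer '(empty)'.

After 1 (gather 1 ivory): ivory=1
After 2 (craft chain): chain=3
After 3 (gather 3 tin): chain=3 tin=3
After 4 (gather 4 ivory): chain=3 ivory=4 tin=3
After 5 (craft mortar): chain=1 mortar=1

Answer: chain=1 mortar=1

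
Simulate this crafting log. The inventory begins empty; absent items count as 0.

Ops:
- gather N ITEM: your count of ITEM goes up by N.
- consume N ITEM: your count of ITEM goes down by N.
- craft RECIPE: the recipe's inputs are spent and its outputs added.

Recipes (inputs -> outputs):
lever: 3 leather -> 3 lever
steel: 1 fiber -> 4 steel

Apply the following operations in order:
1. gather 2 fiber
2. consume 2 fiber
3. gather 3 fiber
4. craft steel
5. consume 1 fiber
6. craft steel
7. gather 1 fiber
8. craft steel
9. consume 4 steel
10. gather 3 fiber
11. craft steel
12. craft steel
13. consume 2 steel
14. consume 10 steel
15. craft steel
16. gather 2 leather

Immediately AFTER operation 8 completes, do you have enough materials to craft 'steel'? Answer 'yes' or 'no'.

Answer: no

Derivation:
After 1 (gather 2 fiber): fiber=2
After 2 (consume 2 fiber): (empty)
After 3 (gather 3 fiber): fiber=3
After 4 (craft steel): fiber=2 steel=4
After 5 (consume 1 fiber): fiber=1 steel=4
After 6 (craft steel): steel=8
After 7 (gather 1 fiber): fiber=1 steel=8
After 8 (craft steel): steel=12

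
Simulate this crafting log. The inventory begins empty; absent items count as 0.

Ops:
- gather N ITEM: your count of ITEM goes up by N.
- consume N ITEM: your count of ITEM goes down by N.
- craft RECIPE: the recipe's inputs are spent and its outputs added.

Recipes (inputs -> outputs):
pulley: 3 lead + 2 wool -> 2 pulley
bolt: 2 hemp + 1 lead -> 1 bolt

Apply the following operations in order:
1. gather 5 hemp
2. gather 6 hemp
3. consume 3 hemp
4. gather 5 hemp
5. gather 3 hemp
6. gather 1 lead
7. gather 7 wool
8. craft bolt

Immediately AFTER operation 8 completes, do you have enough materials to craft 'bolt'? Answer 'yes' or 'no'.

Answer: no

Derivation:
After 1 (gather 5 hemp): hemp=5
After 2 (gather 6 hemp): hemp=11
After 3 (consume 3 hemp): hemp=8
After 4 (gather 5 hemp): hemp=13
After 5 (gather 3 hemp): hemp=16
After 6 (gather 1 lead): hemp=16 lead=1
After 7 (gather 7 wool): hemp=16 lead=1 wool=7
After 8 (craft bolt): bolt=1 hemp=14 wool=7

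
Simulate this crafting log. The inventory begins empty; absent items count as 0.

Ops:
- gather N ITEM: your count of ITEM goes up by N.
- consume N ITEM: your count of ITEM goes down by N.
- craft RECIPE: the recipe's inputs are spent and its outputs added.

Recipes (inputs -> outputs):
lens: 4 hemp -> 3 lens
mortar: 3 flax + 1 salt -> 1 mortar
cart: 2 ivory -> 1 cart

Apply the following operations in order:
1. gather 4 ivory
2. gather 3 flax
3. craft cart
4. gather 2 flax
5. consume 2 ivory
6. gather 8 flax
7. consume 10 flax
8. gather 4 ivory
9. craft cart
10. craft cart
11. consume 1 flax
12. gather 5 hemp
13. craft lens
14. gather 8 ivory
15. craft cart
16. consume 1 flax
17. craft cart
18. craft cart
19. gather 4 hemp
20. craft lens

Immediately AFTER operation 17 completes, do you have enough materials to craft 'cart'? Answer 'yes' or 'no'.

Answer: yes

Derivation:
After 1 (gather 4 ivory): ivory=4
After 2 (gather 3 flax): flax=3 ivory=4
After 3 (craft cart): cart=1 flax=3 ivory=2
After 4 (gather 2 flax): cart=1 flax=5 ivory=2
After 5 (consume 2 ivory): cart=1 flax=5
After 6 (gather 8 flax): cart=1 flax=13
After 7 (consume 10 flax): cart=1 flax=3
After 8 (gather 4 ivory): cart=1 flax=3 ivory=4
After 9 (craft cart): cart=2 flax=3 ivory=2
After 10 (craft cart): cart=3 flax=3
After 11 (consume 1 flax): cart=3 flax=2
After 12 (gather 5 hemp): cart=3 flax=2 hemp=5
After 13 (craft lens): cart=3 flax=2 hemp=1 lens=3
After 14 (gather 8 ivory): cart=3 flax=2 hemp=1 ivory=8 lens=3
After 15 (craft cart): cart=4 flax=2 hemp=1 ivory=6 lens=3
After 16 (consume 1 flax): cart=4 flax=1 hemp=1 ivory=6 lens=3
After 17 (craft cart): cart=5 flax=1 hemp=1 ivory=4 lens=3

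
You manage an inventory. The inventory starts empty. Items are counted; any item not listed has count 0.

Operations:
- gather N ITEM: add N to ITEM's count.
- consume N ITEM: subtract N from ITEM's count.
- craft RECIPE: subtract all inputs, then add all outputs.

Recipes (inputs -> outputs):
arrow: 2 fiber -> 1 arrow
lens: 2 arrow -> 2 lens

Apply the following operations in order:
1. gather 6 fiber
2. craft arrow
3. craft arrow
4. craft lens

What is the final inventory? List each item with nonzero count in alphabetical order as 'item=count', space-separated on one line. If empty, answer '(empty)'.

Answer: fiber=2 lens=2

Derivation:
After 1 (gather 6 fiber): fiber=6
After 2 (craft arrow): arrow=1 fiber=4
After 3 (craft arrow): arrow=2 fiber=2
After 4 (craft lens): fiber=2 lens=2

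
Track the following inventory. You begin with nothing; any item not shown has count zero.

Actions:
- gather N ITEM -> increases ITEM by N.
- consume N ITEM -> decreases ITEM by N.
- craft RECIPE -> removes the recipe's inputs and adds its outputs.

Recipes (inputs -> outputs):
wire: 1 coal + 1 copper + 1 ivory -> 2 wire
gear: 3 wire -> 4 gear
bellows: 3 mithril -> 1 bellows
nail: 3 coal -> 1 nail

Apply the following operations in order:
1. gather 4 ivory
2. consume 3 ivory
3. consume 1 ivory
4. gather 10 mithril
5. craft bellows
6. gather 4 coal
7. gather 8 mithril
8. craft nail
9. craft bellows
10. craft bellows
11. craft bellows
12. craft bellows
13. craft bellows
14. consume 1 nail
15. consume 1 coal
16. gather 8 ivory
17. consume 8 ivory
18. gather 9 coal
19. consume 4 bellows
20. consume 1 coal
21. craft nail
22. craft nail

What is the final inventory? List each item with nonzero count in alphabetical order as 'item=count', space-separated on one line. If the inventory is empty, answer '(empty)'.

After 1 (gather 4 ivory): ivory=4
After 2 (consume 3 ivory): ivory=1
After 3 (consume 1 ivory): (empty)
After 4 (gather 10 mithril): mithril=10
After 5 (craft bellows): bellows=1 mithril=7
After 6 (gather 4 coal): bellows=1 coal=4 mithril=7
After 7 (gather 8 mithril): bellows=1 coal=4 mithril=15
After 8 (craft nail): bellows=1 coal=1 mithril=15 nail=1
After 9 (craft bellows): bellows=2 coal=1 mithril=12 nail=1
After 10 (craft bellows): bellows=3 coal=1 mithril=9 nail=1
After 11 (craft bellows): bellows=4 coal=1 mithril=6 nail=1
After 12 (craft bellows): bellows=5 coal=1 mithril=3 nail=1
After 13 (craft bellows): bellows=6 coal=1 nail=1
After 14 (consume 1 nail): bellows=6 coal=1
After 15 (consume 1 coal): bellows=6
After 16 (gather 8 ivory): bellows=6 ivory=8
After 17 (consume 8 ivory): bellows=6
After 18 (gather 9 coal): bellows=6 coal=9
After 19 (consume 4 bellows): bellows=2 coal=9
After 20 (consume 1 coal): bellows=2 coal=8
After 21 (craft nail): bellows=2 coal=5 nail=1
After 22 (craft nail): bellows=2 coal=2 nail=2

Answer: bellows=2 coal=2 nail=2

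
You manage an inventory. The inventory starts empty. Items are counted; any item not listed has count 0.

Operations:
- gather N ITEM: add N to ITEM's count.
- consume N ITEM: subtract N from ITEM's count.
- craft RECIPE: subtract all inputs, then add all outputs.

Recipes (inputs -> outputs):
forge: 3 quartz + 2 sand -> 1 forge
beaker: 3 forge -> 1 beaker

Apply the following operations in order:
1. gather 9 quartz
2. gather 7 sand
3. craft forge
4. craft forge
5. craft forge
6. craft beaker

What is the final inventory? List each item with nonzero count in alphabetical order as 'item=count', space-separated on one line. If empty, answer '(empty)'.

Answer: beaker=1 sand=1

Derivation:
After 1 (gather 9 quartz): quartz=9
After 2 (gather 7 sand): quartz=9 sand=7
After 3 (craft forge): forge=1 quartz=6 sand=5
After 4 (craft forge): forge=2 quartz=3 sand=3
After 5 (craft forge): forge=3 sand=1
After 6 (craft beaker): beaker=1 sand=1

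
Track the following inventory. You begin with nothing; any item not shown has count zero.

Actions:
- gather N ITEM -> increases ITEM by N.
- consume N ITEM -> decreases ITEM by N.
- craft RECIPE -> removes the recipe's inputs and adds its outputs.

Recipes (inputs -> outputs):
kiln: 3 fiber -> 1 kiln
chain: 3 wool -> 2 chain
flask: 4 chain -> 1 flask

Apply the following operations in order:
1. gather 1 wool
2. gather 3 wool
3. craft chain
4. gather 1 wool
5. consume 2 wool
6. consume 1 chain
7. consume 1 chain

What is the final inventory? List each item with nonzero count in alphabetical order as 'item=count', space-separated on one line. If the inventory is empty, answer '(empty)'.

Answer: (empty)

Derivation:
After 1 (gather 1 wool): wool=1
After 2 (gather 3 wool): wool=4
After 3 (craft chain): chain=2 wool=1
After 4 (gather 1 wool): chain=2 wool=2
After 5 (consume 2 wool): chain=2
After 6 (consume 1 chain): chain=1
After 7 (consume 1 chain): (empty)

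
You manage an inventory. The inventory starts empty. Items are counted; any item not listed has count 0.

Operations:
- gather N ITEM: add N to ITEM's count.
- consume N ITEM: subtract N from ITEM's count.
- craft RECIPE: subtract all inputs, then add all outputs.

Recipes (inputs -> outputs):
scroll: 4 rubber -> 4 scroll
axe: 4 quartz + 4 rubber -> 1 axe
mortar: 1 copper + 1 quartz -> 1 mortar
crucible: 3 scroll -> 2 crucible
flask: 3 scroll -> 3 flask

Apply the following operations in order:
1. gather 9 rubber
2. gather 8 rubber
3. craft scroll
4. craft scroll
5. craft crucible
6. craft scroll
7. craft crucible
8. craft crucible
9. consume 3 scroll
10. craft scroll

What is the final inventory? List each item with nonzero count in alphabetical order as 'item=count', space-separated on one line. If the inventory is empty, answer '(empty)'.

Answer: crucible=6 rubber=1 scroll=4

Derivation:
After 1 (gather 9 rubber): rubber=9
After 2 (gather 8 rubber): rubber=17
After 3 (craft scroll): rubber=13 scroll=4
After 4 (craft scroll): rubber=9 scroll=8
After 5 (craft crucible): crucible=2 rubber=9 scroll=5
After 6 (craft scroll): crucible=2 rubber=5 scroll=9
After 7 (craft crucible): crucible=4 rubber=5 scroll=6
After 8 (craft crucible): crucible=6 rubber=5 scroll=3
After 9 (consume 3 scroll): crucible=6 rubber=5
After 10 (craft scroll): crucible=6 rubber=1 scroll=4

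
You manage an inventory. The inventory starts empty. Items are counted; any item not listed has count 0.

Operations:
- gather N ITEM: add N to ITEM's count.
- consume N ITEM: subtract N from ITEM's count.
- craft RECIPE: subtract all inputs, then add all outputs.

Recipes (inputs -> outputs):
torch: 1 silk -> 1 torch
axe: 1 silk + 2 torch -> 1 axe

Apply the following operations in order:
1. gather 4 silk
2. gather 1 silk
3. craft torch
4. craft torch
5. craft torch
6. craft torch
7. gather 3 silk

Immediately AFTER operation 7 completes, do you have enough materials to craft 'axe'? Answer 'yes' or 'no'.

After 1 (gather 4 silk): silk=4
After 2 (gather 1 silk): silk=5
After 3 (craft torch): silk=4 torch=1
After 4 (craft torch): silk=3 torch=2
After 5 (craft torch): silk=2 torch=3
After 6 (craft torch): silk=1 torch=4
After 7 (gather 3 silk): silk=4 torch=4

Answer: yes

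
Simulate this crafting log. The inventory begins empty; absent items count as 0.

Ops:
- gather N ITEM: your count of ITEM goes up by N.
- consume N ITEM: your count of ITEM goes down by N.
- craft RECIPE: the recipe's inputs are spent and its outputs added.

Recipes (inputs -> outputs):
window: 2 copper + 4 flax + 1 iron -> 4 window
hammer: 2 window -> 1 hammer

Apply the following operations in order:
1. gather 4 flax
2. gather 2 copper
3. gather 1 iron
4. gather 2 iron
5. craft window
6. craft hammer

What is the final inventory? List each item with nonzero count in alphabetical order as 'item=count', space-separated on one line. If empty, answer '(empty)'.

Answer: hammer=1 iron=2 window=2

Derivation:
After 1 (gather 4 flax): flax=4
After 2 (gather 2 copper): copper=2 flax=4
After 3 (gather 1 iron): copper=2 flax=4 iron=1
After 4 (gather 2 iron): copper=2 flax=4 iron=3
After 5 (craft window): iron=2 window=4
After 6 (craft hammer): hammer=1 iron=2 window=2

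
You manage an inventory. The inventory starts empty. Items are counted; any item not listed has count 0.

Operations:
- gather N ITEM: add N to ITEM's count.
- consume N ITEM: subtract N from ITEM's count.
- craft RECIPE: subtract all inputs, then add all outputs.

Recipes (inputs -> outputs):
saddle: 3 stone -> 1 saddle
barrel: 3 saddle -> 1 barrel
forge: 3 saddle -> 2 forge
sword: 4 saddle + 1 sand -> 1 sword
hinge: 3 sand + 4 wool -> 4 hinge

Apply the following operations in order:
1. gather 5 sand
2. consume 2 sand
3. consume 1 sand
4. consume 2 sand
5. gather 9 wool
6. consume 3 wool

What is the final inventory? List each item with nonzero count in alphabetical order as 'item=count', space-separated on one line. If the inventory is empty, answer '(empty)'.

Answer: wool=6

Derivation:
After 1 (gather 5 sand): sand=5
After 2 (consume 2 sand): sand=3
After 3 (consume 1 sand): sand=2
After 4 (consume 2 sand): (empty)
After 5 (gather 9 wool): wool=9
After 6 (consume 3 wool): wool=6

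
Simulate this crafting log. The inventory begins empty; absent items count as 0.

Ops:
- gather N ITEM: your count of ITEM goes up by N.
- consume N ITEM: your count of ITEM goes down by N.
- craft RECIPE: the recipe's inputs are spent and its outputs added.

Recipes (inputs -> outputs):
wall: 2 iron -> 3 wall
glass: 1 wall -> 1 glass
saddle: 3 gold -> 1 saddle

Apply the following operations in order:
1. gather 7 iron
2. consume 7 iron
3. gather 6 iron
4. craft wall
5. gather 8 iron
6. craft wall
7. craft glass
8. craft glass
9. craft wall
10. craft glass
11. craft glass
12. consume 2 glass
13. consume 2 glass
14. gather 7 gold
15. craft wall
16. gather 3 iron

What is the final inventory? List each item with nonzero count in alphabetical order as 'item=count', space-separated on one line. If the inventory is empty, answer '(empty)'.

Answer: gold=7 iron=9 wall=8

Derivation:
After 1 (gather 7 iron): iron=7
After 2 (consume 7 iron): (empty)
After 3 (gather 6 iron): iron=6
After 4 (craft wall): iron=4 wall=3
After 5 (gather 8 iron): iron=12 wall=3
After 6 (craft wall): iron=10 wall=6
After 7 (craft glass): glass=1 iron=10 wall=5
After 8 (craft glass): glass=2 iron=10 wall=4
After 9 (craft wall): glass=2 iron=8 wall=7
After 10 (craft glass): glass=3 iron=8 wall=6
After 11 (craft glass): glass=4 iron=8 wall=5
After 12 (consume 2 glass): glass=2 iron=8 wall=5
After 13 (consume 2 glass): iron=8 wall=5
After 14 (gather 7 gold): gold=7 iron=8 wall=5
After 15 (craft wall): gold=7 iron=6 wall=8
After 16 (gather 3 iron): gold=7 iron=9 wall=8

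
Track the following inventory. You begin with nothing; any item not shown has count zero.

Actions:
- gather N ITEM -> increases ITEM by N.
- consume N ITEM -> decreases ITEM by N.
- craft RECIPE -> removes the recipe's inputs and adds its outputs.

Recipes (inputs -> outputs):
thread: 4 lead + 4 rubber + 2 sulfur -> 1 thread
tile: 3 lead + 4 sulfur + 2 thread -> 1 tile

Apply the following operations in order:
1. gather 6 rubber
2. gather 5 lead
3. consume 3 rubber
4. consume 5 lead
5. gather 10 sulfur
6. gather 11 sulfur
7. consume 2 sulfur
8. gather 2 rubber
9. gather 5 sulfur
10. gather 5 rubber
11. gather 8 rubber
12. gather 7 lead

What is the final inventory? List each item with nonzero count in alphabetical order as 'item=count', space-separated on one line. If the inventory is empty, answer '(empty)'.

Answer: lead=7 rubber=18 sulfur=24

Derivation:
After 1 (gather 6 rubber): rubber=6
After 2 (gather 5 lead): lead=5 rubber=6
After 3 (consume 3 rubber): lead=5 rubber=3
After 4 (consume 5 lead): rubber=3
After 5 (gather 10 sulfur): rubber=3 sulfur=10
After 6 (gather 11 sulfur): rubber=3 sulfur=21
After 7 (consume 2 sulfur): rubber=3 sulfur=19
After 8 (gather 2 rubber): rubber=5 sulfur=19
After 9 (gather 5 sulfur): rubber=5 sulfur=24
After 10 (gather 5 rubber): rubber=10 sulfur=24
After 11 (gather 8 rubber): rubber=18 sulfur=24
After 12 (gather 7 lead): lead=7 rubber=18 sulfur=24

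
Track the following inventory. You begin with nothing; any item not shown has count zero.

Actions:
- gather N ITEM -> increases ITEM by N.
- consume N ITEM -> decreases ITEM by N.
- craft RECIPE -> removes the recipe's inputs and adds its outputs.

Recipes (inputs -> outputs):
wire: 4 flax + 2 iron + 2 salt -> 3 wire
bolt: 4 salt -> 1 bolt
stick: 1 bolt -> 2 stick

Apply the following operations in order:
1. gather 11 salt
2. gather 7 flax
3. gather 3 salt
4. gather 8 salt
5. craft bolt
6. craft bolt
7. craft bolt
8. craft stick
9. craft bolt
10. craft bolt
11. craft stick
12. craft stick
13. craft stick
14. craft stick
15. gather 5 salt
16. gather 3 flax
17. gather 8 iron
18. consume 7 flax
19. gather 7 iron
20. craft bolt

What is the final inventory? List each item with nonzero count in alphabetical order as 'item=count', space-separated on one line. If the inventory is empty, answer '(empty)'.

Answer: bolt=1 flax=3 iron=15 salt=3 stick=10

Derivation:
After 1 (gather 11 salt): salt=11
After 2 (gather 7 flax): flax=7 salt=11
After 3 (gather 3 salt): flax=7 salt=14
After 4 (gather 8 salt): flax=7 salt=22
After 5 (craft bolt): bolt=1 flax=7 salt=18
After 6 (craft bolt): bolt=2 flax=7 salt=14
After 7 (craft bolt): bolt=3 flax=7 salt=10
After 8 (craft stick): bolt=2 flax=7 salt=10 stick=2
After 9 (craft bolt): bolt=3 flax=7 salt=6 stick=2
After 10 (craft bolt): bolt=4 flax=7 salt=2 stick=2
After 11 (craft stick): bolt=3 flax=7 salt=2 stick=4
After 12 (craft stick): bolt=2 flax=7 salt=2 stick=6
After 13 (craft stick): bolt=1 flax=7 salt=2 stick=8
After 14 (craft stick): flax=7 salt=2 stick=10
After 15 (gather 5 salt): flax=7 salt=7 stick=10
After 16 (gather 3 flax): flax=10 salt=7 stick=10
After 17 (gather 8 iron): flax=10 iron=8 salt=7 stick=10
After 18 (consume 7 flax): flax=3 iron=8 salt=7 stick=10
After 19 (gather 7 iron): flax=3 iron=15 salt=7 stick=10
After 20 (craft bolt): bolt=1 flax=3 iron=15 salt=3 stick=10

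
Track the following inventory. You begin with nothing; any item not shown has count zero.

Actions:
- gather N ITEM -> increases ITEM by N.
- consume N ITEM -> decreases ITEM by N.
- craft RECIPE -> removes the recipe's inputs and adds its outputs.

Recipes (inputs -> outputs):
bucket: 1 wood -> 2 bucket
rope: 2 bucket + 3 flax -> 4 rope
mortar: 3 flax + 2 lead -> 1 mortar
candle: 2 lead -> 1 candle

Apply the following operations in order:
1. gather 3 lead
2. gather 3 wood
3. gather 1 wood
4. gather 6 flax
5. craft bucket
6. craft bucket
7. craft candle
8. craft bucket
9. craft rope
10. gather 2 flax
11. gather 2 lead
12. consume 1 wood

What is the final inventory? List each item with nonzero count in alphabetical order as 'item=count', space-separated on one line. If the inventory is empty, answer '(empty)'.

Answer: bucket=4 candle=1 flax=5 lead=3 rope=4

Derivation:
After 1 (gather 3 lead): lead=3
After 2 (gather 3 wood): lead=3 wood=3
After 3 (gather 1 wood): lead=3 wood=4
After 4 (gather 6 flax): flax=6 lead=3 wood=4
After 5 (craft bucket): bucket=2 flax=6 lead=3 wood=3
After 6 (craft bucket): bucket=4 flax=6 lead=3 wood=2
After 7 (craft candle): bucket=4 candle=1 flax=6 lead=1 wood=2
After 8 (craft bucket): bucket=6 candle=1 flax=6 lead=1 wood=1
After 9 (craft rope): bucket=4 candle=1 flax=3 lead=1 rope=4 wood=1
After 10 (gather 2 flax): bucket=4 candle=1 flax=5 lead=1 rope=4 wood=1
After 11 (gather 2 lead): bucket=4 candle=1 flax=5 lead=3 rope=4 wood=1
After 12 (consume 1 wood): bucket=4 candle=1 flax=5 lead=3 rope=4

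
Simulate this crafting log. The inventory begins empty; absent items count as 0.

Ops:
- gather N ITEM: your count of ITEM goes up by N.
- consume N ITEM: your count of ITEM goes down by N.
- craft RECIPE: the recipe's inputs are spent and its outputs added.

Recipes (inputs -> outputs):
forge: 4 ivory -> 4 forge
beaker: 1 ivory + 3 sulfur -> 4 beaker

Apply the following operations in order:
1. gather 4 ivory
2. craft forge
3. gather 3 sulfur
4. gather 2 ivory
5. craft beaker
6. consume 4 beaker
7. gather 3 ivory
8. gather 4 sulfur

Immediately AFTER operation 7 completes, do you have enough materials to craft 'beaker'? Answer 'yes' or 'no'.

Answer: no

Derivation:
After 1 (gather 4 ivory): ivory=4
After 2 (craft forge): forge=4
After 3 (gather 3 sulfur): forge=4 sulfur=3
After 4 (gather 2 ivory): forge=4 ivory=2 sulfur=3
After 5 (craft beaker): beaker=4 forge=4 ivory=1
After 6 (consume 4 beaker): forge=4 ivory=1
After 7 (gather 3 ivory): forge=4 ivory=4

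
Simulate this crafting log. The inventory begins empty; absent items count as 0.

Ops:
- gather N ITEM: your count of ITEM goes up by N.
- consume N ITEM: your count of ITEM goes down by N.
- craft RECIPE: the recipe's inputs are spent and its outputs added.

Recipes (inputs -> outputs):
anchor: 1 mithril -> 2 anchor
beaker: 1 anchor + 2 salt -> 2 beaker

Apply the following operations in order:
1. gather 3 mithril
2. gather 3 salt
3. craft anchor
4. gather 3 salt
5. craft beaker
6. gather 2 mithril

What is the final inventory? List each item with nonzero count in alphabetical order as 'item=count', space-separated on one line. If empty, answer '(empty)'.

After 1 (gather 3 mithril): mithril=3
After 2 (gather 3 salt): mithril=3 salt=3
After 3 (craft anchor): anchor=2 mithril=2 salt=3
After 4 (gather 3 salt): anchor=2 mithril=2 salt=6
After 5 (craft beaker): anchor=1 beaker=2 mithril=2 salt=4
After 6 (gather 2 mithril): anchor=1 beaker=2 mithril=4 salt=4

Answer: anchor=1 beaker=2 mithril=4 salt=4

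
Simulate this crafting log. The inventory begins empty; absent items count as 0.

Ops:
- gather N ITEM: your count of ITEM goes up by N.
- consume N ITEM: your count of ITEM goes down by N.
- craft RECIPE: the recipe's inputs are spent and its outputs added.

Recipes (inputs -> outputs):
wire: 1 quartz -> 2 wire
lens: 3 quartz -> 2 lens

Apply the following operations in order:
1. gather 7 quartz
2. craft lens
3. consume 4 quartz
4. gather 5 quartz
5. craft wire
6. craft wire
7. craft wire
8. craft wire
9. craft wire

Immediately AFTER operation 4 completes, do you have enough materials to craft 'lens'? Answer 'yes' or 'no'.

Answer: yes

Derivation:
After 1 (gather 7 quartz): quartz=7
After 2 (craft lens): lens=2 quartz=4
After 3 (consume 4 quartz): lens=2
After 4 (gather 5 quartz): lens=2 quartz=5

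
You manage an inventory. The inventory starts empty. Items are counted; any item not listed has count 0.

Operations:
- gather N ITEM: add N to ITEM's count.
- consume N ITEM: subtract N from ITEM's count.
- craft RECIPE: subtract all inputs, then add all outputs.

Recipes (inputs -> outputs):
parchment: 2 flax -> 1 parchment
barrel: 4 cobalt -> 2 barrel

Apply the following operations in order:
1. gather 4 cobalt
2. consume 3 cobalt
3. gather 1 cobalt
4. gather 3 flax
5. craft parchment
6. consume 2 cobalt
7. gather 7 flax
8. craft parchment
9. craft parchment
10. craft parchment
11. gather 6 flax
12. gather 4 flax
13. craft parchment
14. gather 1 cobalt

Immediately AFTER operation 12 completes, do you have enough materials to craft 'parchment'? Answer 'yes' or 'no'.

Answer: yes

Derivation:
After 1 (gather 4 cobalt): cobalt=4
After 2 (consume 3 cobalt): cobalt=1
After 3 (gather 1 cobalt): cobalt=2
After 4 (gather 3 flax): cobalt=2 flax=3
After 5 (craft parchment): cobalt=2 flax=1 parchment=1
After 6 (consume 2 cobalt): flax=1 parchment=1
After 7 (gather 7 flax): flax=8 parchment=1
After 8 (craft parchment): flax=6 parchment=2
After 9 (craft parchment): flax=4 parchment=3
After 10 (craft parchment): flax=2 parchment=4
After 11 (gather 6 flax): flax=8 parchment=4
After 12 (gather 4 flax): flax=12 parchment=4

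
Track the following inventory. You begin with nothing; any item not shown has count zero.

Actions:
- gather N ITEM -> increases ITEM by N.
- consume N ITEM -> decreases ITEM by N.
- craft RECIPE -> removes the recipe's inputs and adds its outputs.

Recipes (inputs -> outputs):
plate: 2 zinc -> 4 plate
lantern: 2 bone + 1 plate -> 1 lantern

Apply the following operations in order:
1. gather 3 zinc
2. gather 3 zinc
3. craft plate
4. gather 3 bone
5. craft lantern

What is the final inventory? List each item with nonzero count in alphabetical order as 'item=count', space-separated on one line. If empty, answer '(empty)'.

Answer: bone=1 lantern=1 plate=3 zinc=4

Derivation:
After 1 (gather 3 zinc): zinc=3
After 2 (gather 3 zinc): zinc=6
After 3 (craft plate): plate=4 zinc=4
After 4 (gather 3 bone): bone=3 plate=4 zinc=4
After 5 (craft lantern): bone=1 lantern=1 plate=3 zinc=4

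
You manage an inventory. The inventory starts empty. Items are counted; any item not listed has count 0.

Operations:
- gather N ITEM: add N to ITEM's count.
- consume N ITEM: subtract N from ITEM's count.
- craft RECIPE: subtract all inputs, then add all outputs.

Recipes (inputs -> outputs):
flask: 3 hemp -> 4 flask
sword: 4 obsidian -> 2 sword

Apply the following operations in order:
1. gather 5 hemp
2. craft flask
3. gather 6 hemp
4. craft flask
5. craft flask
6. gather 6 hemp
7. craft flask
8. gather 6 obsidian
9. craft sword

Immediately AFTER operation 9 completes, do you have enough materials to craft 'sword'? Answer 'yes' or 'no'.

Answer: no

Derivation:
After 1 (gather 5 hemp): hemp=5
After 2 (craft flask): flask=4 hemp=2
After 3 (gather 6 hemp): flask=4 hemp=8
After 4 (craft flask): flask=8 hemp=5
After 5 (craft flask): flask=12 hemp=2
After 6 (gather 6 hemp): flask=12 hemp=8
After 7 (craft flask): flask=16 hemp=5
After 8 (gather 6 obsidian): flask=16 hemp=5 obsidian=6
After 9 (craft sword): flask=16 hemp=5 obsidian=2 sword=2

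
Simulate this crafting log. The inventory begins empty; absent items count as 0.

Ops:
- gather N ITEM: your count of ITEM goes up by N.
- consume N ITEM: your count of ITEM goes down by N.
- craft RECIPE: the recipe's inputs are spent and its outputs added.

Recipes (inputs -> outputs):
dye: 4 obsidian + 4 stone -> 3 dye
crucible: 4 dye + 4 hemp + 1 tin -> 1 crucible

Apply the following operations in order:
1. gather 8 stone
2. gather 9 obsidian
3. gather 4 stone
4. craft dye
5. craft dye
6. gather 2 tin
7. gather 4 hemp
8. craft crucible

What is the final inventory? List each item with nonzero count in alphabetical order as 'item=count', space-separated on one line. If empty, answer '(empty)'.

After 1 (gather 8 stone): stone=8
After 2 (gather 9 obsidian): obsidian=9 stone=8
After 3 (gather 4 stone): obsidian=9 stone=12
After 4 (craft dye): dye=3 obsidian=5 stone=8
After 5 (craft dye): dye=6 obsidian=1 stone=4
After 6 (gather 2 tin): dye=6 obsidian=1 stone=4 tin=2
After 7 (gather 4 hemp): dye=6 hemp=4 obsidian=1 stone=4 tin=2
After 8 (craft crucible): crucible=1 dye=2 obsidian=1 stone=4 tin=1

Answer: crucible=1 dye=2 obsidian=1 stone=4 tin=1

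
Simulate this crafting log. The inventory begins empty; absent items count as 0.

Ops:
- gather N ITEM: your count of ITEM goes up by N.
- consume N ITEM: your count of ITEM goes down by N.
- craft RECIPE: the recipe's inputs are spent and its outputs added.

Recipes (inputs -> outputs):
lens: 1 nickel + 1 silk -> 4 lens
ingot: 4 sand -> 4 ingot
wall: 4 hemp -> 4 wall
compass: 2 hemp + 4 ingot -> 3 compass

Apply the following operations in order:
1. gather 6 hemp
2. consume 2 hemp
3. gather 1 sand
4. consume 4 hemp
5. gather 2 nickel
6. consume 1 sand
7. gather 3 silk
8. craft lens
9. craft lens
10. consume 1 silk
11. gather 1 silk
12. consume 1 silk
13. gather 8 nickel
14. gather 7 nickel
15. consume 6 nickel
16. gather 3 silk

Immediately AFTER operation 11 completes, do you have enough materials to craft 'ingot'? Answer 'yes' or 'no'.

After 1 (gather 6 hemp): hemp=6
After 2 (consume 2 hemp): hemp=4
After 3 (gather 1 sand): hemp=4 sand=1
After 4 (consume 4 hemp): sand=1
After 5 (gather 2 nickel): nickel=2 sand=1
After 6 (consume 1 sand): nickel=2
After 7 (gather 3 silk): nickel=2 silk=3
After 8 (craft lens): lens=4 nickel=1 silk=2
After 9 (craft lens): lens=8 silk=1
After 10 (consume 1 silk): lens=8
After 11 (gather 1 silk): lens=8 silk=1

Answer: no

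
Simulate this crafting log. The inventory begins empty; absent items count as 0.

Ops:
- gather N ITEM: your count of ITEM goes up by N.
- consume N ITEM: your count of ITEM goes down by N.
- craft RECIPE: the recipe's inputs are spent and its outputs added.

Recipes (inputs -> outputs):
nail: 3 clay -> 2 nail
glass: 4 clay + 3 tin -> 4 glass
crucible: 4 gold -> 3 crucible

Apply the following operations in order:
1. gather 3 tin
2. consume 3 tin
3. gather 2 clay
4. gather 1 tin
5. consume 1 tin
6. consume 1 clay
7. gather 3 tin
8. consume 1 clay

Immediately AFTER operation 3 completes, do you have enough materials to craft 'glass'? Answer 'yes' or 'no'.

After 1 (gather 3 tin): tin=3
After 2 (consume 3 tin): (empty)
After 3 (gather 2 clay): clay=2

Answer: no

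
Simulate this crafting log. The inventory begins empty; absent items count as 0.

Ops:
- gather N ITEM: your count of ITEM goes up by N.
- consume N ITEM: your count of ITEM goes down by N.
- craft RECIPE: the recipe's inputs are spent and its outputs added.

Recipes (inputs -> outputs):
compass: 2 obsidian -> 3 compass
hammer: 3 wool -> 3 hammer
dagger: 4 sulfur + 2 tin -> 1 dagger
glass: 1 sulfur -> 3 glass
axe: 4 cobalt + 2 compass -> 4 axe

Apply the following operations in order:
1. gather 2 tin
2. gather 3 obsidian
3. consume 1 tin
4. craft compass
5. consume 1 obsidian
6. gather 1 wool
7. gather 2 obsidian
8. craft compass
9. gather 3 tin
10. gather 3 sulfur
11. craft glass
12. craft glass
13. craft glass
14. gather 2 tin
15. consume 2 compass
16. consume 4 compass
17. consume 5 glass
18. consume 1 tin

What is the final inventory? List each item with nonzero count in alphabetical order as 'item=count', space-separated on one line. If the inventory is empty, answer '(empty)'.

After 1 (gather 2 tin): tin=2
After 2 (gather 3 obsidian): obsidian=3 tin=2
After 3 (consume 1 tin): obsidian=3 tin=1
After 4 (craft compass): compass=3 obsidian=1 tin=1
After 5 (consume 1 obsidian): compass=3 tin=1
After 6 (gather 1 wool): compass=3 tin=1 wool=1
After 7 (gather 2 obsidian): compass=3 obsidian=2 tin=1 wool=1
After 8 (craft compass): compass=6 tin=1 wool=1
After 9 (gather 3 tin): compass=6 tin=4 wool=1
After 10 (gather 3 sulfur): compass=6 sulfur=3 tin=4 wool=1
After 11 (craft glass): compass=6 glass=3 sulfur=2 tin=4 wool=1
After 12 (craft glass): compass=6 glass=6 sulfur=1 tin=4 wool=1
After 13 (craft glass): compass=6 glass=9 tin=4 wool=1
After 14 (gather 2 tin): compass=6 glass=9 tin=6 wool=1
After 15 (consume 2 compass): compass=4 glass=9 tin=6 wool=1
After 16 (consume 4 compass): glass=9 tin=6 wool=1
After 17 (consume 5 glass): glass=4 tin=6 wool=1
After 18 (consume 1 tin): glass=4 tin=5 wool=1

Answer: glass=4 tin=5 wool=1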